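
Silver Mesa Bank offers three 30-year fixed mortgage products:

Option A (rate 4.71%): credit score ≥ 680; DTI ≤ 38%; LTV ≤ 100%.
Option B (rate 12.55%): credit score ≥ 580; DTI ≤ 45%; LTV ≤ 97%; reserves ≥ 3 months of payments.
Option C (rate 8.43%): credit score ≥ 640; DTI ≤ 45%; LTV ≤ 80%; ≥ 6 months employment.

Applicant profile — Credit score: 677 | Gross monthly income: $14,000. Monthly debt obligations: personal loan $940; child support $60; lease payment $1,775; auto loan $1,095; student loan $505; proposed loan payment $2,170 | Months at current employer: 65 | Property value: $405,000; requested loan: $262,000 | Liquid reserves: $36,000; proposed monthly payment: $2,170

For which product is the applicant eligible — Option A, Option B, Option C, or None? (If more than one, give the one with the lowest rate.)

Total debts = (940 + 60 + 1,775 + 1,095 + 505 + 2,170) = 6,545; DTI = 6,545/14,000 = 46.8%.
LTV = 262,000/405,000 = 64.7%.
Reserves = 36,000/2,170 = 16.6 months.
Option A: score 677 < 680; DTI 46.8% > 38%; LTV 64.7% ≤ 100% → does not qualify.
Option B: score 677 ≥ 580; DTI 46.8% > 45%; LTV 64.7% ≤ 97%; reserves 16.6 ≥ 3 mo → does not qualify.
Option C: score 677 ≥ 640; DTI 46.8% > 45%; LTV 64.7% ≤ 80%; employment 65 ≥ 6 mo → does not qualify.

None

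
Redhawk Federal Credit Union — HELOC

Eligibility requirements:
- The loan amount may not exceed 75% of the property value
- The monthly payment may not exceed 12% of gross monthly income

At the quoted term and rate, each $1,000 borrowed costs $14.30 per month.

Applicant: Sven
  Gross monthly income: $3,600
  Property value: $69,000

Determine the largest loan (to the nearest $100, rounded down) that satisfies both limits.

Payment cap: 12% × $3,600 = $432/month.
At $14.30 per $1,000, that supports 432/14.30 × 1,000 ≈ $30,209 → $30,200.
LTV cap: 75% × $69,000 = $51,750 → $51,700.
Binding constraint: payment-to-income.

$30,200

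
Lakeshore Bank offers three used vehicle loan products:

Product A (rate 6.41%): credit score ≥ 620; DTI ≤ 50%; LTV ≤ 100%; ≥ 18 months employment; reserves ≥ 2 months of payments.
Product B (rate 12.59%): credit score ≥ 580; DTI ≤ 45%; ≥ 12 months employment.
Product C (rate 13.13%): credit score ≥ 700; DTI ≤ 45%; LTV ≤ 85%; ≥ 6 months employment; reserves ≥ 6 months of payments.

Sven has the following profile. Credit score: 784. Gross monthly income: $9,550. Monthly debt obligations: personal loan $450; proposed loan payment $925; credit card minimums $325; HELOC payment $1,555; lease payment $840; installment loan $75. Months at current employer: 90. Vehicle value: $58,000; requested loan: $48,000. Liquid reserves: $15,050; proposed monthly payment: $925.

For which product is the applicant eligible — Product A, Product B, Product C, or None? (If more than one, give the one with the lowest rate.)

Product A

Total debts = (450 + 925 + 325 + 1,555 + 840 + 75) = 4,170; DTI = 4,170/9,550 = 43.7%.
LTV = 48,000/58,000 = 82.8%.
Reserves = 15,050/925 = 16.3 months.
Product A: score 784 ≥ 620; DTI 43.7% ≤ 50%; LTV 82.8% ≤ 100%; employment 90 ≥ 18 mo; reserves 16.3 ≥ 2 mo → qualifies.
Product B: score 784 ≥ 580; DTI 43.7% ≤ 45%; employment 90 ≥ 12 mo → qualifies.
Product C: score 784 ≥ 700; DTI 43.7% ≤ 45%; LTV 82.8% ≤ 85%; employment 90 ≥ 6 mo; reserves 16.3 ≥ 6 mo → qualifies.
Qualifying: Product A, Product B, Product C. Lowest rate is 6.41% → Product A.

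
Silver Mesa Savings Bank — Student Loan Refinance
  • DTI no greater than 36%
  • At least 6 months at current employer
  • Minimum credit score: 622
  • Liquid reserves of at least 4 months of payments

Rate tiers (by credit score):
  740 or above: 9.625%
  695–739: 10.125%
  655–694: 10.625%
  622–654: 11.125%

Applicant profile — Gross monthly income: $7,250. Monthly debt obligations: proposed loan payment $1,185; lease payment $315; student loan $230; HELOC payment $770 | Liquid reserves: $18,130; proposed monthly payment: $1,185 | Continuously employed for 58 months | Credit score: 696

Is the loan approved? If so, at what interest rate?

Approved at 10.125%

Credit score 696 ≥ 622 (meets minimum)
Employment 58 ≥ 6 months
Total monthly debts = (1,185 + 315 + 230 + 770) = 2,500. DTI: 2,500 ÷ 7,250 = 34.5%, within the 36% cap
Liquid reserves cover 18,130/1,185 = 15.3 months — ≥ 4 required
All requirements met. Score 696 falls in the 695–739 tier → 10.125%.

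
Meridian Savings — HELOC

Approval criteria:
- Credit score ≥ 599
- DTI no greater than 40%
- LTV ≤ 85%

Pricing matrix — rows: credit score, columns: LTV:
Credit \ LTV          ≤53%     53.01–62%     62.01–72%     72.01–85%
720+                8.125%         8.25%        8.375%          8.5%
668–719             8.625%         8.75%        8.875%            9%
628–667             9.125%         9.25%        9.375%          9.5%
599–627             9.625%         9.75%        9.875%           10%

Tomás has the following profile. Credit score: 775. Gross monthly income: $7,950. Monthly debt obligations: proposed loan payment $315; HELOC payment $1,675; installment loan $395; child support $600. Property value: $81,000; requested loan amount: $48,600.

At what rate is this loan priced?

8.25%

Credit score 775 ≥ 599; Total monthly debts = (315 + 1,675 + 395 + 600) = 2,985. Debt-to-income = 2,985/7,950 = 37.5% — meets 40% limit
LTV = 48,600/81,000 = 60% ≤ 85%
Score 775 is in the 720+ band; LTV 60% is in the 53.01–62% band → 8.25%.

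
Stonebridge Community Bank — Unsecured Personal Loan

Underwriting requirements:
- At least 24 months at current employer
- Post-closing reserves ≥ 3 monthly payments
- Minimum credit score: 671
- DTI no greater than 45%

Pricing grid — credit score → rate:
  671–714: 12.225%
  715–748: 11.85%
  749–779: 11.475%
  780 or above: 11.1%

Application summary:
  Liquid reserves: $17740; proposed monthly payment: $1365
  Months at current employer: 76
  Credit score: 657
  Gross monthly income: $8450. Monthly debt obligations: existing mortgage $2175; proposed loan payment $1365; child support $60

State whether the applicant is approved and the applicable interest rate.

Denied

Credit score 657 < 671 (below minimum)
Total monthly debts = (2,175 + 1,365 + 60) = 3,600. DTI = 3,600/8,450 = 42.6% ≤ 45%
Reserves = 17,740/1,365 = 13.0 months ≥ 3
Employment 76 ≥ 24 months
Not all requirements met → denied.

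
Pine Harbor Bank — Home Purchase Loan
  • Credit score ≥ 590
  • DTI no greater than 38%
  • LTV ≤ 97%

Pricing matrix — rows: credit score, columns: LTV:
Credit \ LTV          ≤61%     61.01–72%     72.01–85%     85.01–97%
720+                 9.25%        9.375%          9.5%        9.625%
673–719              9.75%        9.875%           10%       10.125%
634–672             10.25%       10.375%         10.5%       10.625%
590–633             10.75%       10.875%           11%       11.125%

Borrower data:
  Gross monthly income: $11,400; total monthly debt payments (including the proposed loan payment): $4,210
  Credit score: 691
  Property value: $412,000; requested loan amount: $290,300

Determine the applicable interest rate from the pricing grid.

Credit score 691 ≥ 590; DTI: 4,210 ÷ 11,400 = 36.9%, within the 38% cap
LTV = 290,300/412,000 = 70.5% ≤ 97%
Row: 691 falls in 673–719. Column: 70.5% falls in 61.01–72%. Rate = 9.875%.

9.875%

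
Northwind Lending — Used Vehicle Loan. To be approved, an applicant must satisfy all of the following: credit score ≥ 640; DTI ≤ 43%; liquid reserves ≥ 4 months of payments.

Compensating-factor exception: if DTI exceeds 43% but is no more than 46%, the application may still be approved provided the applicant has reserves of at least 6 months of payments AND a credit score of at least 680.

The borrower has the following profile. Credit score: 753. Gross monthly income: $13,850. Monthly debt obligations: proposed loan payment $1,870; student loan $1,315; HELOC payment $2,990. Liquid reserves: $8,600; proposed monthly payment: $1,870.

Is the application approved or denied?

Denied

Credit score 753 ≥ 640 (meets base)
Total debts = (1,870 + 1,315 + 2,990) = 6,175. DTI = 6,175/13,850 = 44.6% > 43% — standard DTI limit exceeded.
Liquid reserves cover 8,600/1,870 = 4.6 months — ≥ 4 required
44.6% falls in the override range (43%–46%), so the compensating-factor test applies.
Override check — reserves: 4.6 mo (short of 6); score: 753 (ok).
Override conditions not both satisfied; exception does not apply.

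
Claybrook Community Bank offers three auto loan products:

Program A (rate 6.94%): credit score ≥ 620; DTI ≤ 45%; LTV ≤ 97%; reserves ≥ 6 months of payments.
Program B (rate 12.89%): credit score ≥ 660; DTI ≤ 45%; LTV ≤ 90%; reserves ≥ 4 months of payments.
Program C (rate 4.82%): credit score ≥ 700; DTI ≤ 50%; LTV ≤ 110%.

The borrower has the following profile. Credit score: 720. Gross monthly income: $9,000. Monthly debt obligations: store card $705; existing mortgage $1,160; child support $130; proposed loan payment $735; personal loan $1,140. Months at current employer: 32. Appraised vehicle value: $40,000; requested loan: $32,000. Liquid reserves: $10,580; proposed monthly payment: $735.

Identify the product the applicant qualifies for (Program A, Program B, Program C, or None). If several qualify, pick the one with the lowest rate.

Total debts = (705 + 1,160 + 130 + 735 + 1,140) = 3,870; DTI = 3,870/9,000 = 43%.
LTV = 32,000/40,000 = 80%.
Reserves = 10,580/735 = 14.4 months.
Program A: score 720 ≥ 620; DTI 43% ≤ 45%; LTV 80% ≤ 97%; reserves 14.4 ≥ 6 mo → qualifies.
Program B: score 720 ≥ 660; DTI 43% ≤ 45%; LTV 80% ≤ 90%; reserves 14.4 ≥ 4 mo → qualifies.
Program C: score 720 ≥ 700; DTI 43% ≤ 50%; LTV 80% ≤ 110% → qualifies.
Qualifying: Program A, Program B, Program C. Lowest rate is 4.82% → Program C.

Program C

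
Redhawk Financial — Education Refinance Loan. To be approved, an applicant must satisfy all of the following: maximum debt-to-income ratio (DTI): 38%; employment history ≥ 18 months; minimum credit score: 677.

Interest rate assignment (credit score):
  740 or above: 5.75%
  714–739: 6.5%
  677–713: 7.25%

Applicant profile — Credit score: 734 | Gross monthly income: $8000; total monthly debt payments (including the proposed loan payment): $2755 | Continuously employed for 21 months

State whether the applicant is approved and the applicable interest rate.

Approved at 6.5%

Credit score 734 ≥ 677 (meets minimum)
Employment 21 ≥ 18 months
Debt-to-income = 2,755/8,000 = 34.4% — meets 38% limit
All requirements met. Score 734 falls in the 714–739 tier → 6.5%.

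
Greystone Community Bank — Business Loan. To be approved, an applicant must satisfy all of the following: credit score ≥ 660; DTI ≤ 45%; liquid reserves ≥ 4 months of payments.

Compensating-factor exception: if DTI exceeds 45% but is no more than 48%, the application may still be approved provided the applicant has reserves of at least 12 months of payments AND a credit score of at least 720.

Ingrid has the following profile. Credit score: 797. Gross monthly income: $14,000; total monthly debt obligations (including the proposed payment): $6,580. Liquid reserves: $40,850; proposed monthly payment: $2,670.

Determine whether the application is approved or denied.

Approved

Credit score 797 ≥ 660 (meets base)
DTI = 6,580/14,000 = 47% > 45% — standard DTI limit exceeded.
Reserves = 40,850/2,670 = 15.3 months ≥ 4
47% falls in the override range (45%–48%), so the compensating-factor test applies.
Reserves 15.3 ≥ 12 months; credit score 797 ≥ 720.
Both compensating conditions met → exception applies.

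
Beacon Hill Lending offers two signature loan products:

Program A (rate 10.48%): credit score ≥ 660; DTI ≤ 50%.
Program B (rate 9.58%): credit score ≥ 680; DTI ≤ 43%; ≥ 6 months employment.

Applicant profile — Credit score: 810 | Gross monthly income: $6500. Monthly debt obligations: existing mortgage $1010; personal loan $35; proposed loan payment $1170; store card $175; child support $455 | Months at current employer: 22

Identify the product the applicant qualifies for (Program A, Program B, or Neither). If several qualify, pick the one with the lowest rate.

Total debts = (1,010 + 35 + 1,170 + 175 + 455) = 2,845; DTI = 2,845/6,500 = 43.8%.
Program A: score 810 ≥ 660; DTI 43.8% ≤ 50% → qualifies.
Program B: score 810 ≥ 680; DTI 43.8% > 43%; employment 22 ≥ 6 mo → does not qualify.

Program A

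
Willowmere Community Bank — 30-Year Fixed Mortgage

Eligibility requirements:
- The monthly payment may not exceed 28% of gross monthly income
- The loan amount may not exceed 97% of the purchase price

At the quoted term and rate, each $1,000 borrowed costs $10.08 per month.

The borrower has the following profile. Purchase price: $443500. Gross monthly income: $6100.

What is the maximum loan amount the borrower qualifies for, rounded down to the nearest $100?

Payment cap: 28% × $6,100 = $1,708/month.
At $10.08 per $1,000, that supports 1,708/10.08 × 1,000 ≈ $169,444 → $169,400.
LTV cap: 97% × $443,500 = $430,195 → $430,100.
Binding constraint: payment-to-income.

$169,400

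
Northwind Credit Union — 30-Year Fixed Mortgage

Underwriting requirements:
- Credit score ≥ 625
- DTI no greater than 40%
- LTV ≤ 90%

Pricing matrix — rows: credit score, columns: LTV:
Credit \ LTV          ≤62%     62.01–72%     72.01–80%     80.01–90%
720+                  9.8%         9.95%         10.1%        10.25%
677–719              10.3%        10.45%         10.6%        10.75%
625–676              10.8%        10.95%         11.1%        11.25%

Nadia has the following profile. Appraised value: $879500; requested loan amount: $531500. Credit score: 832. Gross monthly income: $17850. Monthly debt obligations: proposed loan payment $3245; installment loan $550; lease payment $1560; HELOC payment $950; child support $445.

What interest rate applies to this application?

Credit score 832 ≥ 625; Total monthly debts = (3,245 + 550 + 1,560 + 950 + 445) = 6,750. DTI = 6,750/17,850 = 37.8% ≤ 40%
LTV: 531,500 ÷ 879,500 = 60.4%, within 90% cap
Credit 832 → row 720+; LTV 60.4% → column ≤62%. Grid cell → 9.8%.

9.8%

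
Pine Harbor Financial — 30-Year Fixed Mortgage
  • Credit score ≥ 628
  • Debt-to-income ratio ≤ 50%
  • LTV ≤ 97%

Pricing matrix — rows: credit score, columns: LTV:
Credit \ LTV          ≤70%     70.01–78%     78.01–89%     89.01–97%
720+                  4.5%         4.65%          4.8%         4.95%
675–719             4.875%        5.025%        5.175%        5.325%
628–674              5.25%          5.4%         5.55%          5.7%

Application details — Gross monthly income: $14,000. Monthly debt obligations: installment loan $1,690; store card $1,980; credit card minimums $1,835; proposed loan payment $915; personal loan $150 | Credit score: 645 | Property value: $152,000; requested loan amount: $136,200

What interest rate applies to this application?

Credit score 645 ≥ 628; Total monthly debts = (1,690 + 1,980 + 1,835 + 915 + 150) = 6,570. Debt-to-income = 6,570/14,000 = 46.9% — meets 50% limit
LTV = 136,200/152,000 = 89.6% ≤ 97%
Row: 645 falls in 628–674. Column: 89.6% falls in 89.01–97%. Rate = 5.7%.

5.7%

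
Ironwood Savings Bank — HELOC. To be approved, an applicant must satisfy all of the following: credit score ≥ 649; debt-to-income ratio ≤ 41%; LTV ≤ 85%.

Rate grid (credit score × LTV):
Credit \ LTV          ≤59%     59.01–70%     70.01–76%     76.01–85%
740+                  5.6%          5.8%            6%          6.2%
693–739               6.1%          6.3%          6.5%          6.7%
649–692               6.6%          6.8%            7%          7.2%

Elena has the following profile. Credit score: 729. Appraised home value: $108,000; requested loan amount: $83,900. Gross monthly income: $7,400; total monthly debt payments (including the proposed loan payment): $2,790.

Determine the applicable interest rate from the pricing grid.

Credit score 729 ≥ 649; DTI = 2,790/7,400 = 37.7% ≤ 41%
Loan-to-value = 83,900/108,000 = 77.7% — pass (85% max)
Row: 729 falls in 693–739. Column: 77.7% falls in 76.01–85%. Rate = 6.7%.

6.7%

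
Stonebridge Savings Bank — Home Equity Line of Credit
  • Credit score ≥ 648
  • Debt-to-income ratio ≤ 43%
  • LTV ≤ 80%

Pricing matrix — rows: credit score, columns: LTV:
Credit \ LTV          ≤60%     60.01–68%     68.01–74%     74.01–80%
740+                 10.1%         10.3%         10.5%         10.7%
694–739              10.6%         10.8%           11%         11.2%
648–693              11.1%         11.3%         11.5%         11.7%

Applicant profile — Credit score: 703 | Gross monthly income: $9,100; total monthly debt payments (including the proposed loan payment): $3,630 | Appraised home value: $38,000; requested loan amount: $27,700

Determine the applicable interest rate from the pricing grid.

Credit score 703 ≥ 648; Debt-to-income = 3,630/9,100 = 39.9% — meets 43% limit
LTV = 27,700/38,000 = 72.9% ≤ 80%
Row: 703 falls in 694–739. Column: 72.9% falls in 68.01–74%. Rate = 11%.

11%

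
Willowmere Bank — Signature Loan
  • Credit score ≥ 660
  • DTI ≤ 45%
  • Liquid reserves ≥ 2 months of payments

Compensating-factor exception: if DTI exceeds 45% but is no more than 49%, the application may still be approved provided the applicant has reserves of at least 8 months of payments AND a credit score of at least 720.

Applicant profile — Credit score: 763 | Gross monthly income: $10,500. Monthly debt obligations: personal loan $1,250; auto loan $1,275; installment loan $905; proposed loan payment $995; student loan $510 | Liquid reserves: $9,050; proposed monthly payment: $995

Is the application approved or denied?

Approved

Credit score 763 ≥ 660 (meets base)
Total debts = (1,250 + 1,275 + 905 + 995 + 510) = 4,935. DTI = 4,935/10,500 = 47% > 45% — standard DTI limit exceeded.
Reserves: 9,050 ÷ 995 = 9.1 months (meets 2-month minimum)
47% falls in the override range (45%–49%), so the compensating-factor test applies.
Override check — reserves: 9.1 mo (ok); score: 763 (ok).
Both override conditions satisfied; DTI exception granted.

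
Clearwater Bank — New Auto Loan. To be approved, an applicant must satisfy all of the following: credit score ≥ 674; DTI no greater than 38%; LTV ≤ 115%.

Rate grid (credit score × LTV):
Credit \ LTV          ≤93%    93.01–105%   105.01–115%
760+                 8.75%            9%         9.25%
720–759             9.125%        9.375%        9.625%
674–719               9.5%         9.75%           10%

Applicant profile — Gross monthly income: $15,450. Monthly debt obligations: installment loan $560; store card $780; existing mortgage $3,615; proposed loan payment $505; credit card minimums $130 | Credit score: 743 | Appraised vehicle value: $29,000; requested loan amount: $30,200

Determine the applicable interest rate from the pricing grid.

9.375%

Credit score 743 ≥ 674; Total monthly debts = (560 + 780 + 3,615 + 505 + 130) = 5,590. DTI = 5,590/15,450 = 36.2% ≤ 38%
Loan-to-value = 30,200/29,000 = 104.1% — pass (115% max)
Score 743 is in the 720–759 band; LTV 104.1% is in the 93.01–105% band → 9.375%.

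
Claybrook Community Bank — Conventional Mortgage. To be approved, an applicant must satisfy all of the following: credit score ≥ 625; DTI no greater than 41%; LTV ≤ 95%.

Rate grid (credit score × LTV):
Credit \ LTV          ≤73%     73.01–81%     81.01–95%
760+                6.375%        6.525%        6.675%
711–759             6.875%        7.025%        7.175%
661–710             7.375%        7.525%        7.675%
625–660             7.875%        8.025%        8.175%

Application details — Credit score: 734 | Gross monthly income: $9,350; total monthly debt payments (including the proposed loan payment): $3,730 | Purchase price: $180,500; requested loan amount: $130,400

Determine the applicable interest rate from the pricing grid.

6.875%

Credit score 734 ≥ 625; DTI = 3,730/9,350 = 39.9% ≤ 41%
LTV = 130,400/180,500 = 72.2% ≤ 95%
Score 734 is in the 711–759 band; LTV 72.2% is in the ≤73% band → 6.875%.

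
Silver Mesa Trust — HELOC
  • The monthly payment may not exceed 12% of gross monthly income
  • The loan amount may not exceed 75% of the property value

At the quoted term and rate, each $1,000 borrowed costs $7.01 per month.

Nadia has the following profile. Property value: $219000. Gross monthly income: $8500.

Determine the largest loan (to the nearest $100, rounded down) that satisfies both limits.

$145,500

Payment cap: 12% × $8,500 = $1,020/month.
At $7.01 per $1,000, that supports 1,020/7.01 × 1,000 ≈ $145,506 → $145,500.
LTV cap: 75% × $219,000 = $164,250 → $164,200.
Binding constraint: payment-to-income.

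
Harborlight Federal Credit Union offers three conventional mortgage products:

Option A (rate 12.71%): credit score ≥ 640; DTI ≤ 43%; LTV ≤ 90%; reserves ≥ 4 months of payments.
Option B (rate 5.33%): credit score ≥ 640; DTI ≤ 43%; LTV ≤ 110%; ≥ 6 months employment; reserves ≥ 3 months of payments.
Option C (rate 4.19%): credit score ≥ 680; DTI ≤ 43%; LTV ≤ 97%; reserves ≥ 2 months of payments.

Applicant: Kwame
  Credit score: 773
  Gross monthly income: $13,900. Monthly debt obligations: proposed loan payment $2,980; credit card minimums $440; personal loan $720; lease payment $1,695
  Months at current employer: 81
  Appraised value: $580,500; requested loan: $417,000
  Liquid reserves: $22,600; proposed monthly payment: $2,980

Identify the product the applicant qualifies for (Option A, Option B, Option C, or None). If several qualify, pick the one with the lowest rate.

Total debts = (2,980 + 440 + 720 + 1,695) = 5,835; DTI = 5,835/13,900 = 42%.
LTV = 417,000/580,500 = 71.8%.
Reserves = 22,600/2,980 = 7.6 months.
Option A: score 773 ≥ 640; DTI 42% ≤ 43%; LTV 71.8% ≤ 90%; reserves 7.6 ≥ 4 mo → qualifies.
Option B: score 773 ≥ 640; DTI 42% ≤ 43%; LTV 71.8% ≤ 110%; employment 81 ≥ 6 mo; reserves 7.6 ≥ 3 mo → qualifies.
Option C: score 773 ≥ 680; DTI 42% ≤ 43%; LTV 71.8% ≤ 97%; reserves 7.6 ≥ 2 mo → qualifies.
Qualifying: Option A, Option B, Option C. Lowest rate is 4.19% → Option C.

Option C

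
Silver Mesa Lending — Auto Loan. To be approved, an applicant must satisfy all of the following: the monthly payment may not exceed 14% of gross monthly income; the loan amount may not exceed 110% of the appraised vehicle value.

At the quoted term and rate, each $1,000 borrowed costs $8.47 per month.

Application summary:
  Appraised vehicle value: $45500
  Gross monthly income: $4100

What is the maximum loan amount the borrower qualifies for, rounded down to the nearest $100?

Payment cap: 14% × $4,100 = $574/month.
At $8.47 per $1,000, that supports 574/8.47 × 1,000 ≈ $67,768 → $67,700.
LTV cap: 110% × $45,500 = $50,050 → $50,000.
Binding constraint: loan-to-value.

$50,000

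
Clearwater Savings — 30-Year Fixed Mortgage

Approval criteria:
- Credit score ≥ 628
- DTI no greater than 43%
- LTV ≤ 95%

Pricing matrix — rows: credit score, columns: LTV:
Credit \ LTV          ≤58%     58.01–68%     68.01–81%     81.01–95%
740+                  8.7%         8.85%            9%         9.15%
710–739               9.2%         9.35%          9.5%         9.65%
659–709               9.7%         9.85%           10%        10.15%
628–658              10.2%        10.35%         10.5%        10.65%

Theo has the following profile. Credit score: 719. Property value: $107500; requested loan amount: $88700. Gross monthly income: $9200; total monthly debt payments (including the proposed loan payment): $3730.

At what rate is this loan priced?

9.65%

Credit score 719 ≥ 628; DTI: 3,730 ÷ 9,200 = 40.5%, within the 43% cap
LTV: 88,700 ÷ 107,500 = 82.5%, within 95% cap
Score 719 is in the 710–739 band; LTV 82.5% is in the 81.01–95% band → 9.65%.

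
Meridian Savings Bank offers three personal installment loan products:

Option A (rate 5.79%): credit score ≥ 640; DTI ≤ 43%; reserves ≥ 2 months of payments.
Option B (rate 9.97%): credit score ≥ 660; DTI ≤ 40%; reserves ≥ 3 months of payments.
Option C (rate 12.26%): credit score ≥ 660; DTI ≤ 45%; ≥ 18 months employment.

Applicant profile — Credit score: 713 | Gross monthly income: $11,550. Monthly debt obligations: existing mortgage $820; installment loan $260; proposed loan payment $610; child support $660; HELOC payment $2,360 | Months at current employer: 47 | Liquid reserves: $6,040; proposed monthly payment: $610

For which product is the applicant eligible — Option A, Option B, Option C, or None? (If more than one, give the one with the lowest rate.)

Total debts = (820 + 260 + 610 + 660 + 2,360) = 4,710; DTI = 4,710/11,550 = 40.8%.
Reserves = 6,040/610 = 9.9 months.
Option A: score 713 ≥ 640; DTI 40.8% ≤ 43%; reserves 9.9 ≥ 2 mo → qualifies.
Option B: score 713 ≥ 660; DTI 40.8% > 40%; reserves 9.9 ≥ 3 mo → does not qualify.
Option C: score 713 ≥ 660; DTI 40.8% ≤ 45%; employment 47 ≥ 18 mo → qualifies.
Qualifying: Option A, Option C. Lowest rate is 5.79% → Option A.

Option A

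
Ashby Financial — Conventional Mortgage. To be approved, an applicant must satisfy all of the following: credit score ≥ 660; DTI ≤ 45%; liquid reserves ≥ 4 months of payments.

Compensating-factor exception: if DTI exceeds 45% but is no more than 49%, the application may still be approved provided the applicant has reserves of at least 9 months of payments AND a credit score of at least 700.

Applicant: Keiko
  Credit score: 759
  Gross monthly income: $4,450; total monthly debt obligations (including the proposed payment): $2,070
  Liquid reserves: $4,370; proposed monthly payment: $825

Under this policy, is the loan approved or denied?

Credit score 759 ≥ 660 (meets base)
DTI = 2,070/4,450 = 46.5% > 45% — standard DTI limit exceeded.
Reserves = 4,370/825 = 5.3 months ≥ 4
DTI 46.5% is within the 45%–49% exception band; checking compensating factors.
Reserves 5.3 < 9 months; credit score 759 ≥ 700.
Compensating-factor requirement not fully met.

Denied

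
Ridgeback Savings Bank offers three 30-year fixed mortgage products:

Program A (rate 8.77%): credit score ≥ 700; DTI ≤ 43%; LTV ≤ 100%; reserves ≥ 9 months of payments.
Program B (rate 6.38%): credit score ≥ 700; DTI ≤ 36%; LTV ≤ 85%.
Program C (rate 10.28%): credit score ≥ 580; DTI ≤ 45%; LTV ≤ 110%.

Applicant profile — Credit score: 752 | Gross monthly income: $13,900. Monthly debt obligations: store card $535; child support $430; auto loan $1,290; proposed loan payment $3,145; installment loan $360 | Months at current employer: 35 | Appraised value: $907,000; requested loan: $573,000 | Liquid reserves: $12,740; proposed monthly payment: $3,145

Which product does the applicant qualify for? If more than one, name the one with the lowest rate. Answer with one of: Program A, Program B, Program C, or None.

Program C

Total debts = (535 + 430 + 1,290 + 3,145 + 360) = 5,760; DTI = 5,760/13,900 = 41.4%.
LTV = 573,000/907,000 = 63.2%.
Reserves = 12,740/3,145 = 4.1 months.
Program A: score 752 ≥ 700; DTI 41.4% ≤ 43%; LTV 63.2% ≤ 100%; reserves 4.1 < 9 mo → does not qualify.
Program B: score 752 ≥ 700; DTI 41.4% > 36%; LTV 63.2% ≤ 85% → does not qualify.
Program C: score 752 ≥ 580; DTI 41.4% ≤ 45%; LTV 63.2% ≤ 110% → qualifies.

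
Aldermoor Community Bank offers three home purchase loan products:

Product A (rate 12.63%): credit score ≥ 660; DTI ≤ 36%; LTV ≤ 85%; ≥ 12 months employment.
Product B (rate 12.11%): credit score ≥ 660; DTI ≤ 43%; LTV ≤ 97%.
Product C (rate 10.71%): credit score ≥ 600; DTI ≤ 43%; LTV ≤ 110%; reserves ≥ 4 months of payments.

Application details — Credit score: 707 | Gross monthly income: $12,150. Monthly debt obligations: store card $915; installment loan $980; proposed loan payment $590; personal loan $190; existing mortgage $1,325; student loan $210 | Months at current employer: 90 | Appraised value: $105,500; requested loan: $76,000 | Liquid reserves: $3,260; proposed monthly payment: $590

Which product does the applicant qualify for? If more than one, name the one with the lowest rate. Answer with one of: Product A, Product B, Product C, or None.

Total debts = (915 + 980 + 590 + 190 + 1,325 + 210) = 4,210; DTI = 4,210/12,150 = 34.7%.
LTV = 76,000/105,500 = 72%.
Reserves = 3,260/590 = 5.5 months.
Product A: score 707 ≥ 660; DTI 34.7% ≤ 36%; LTV 72% ≤ 85%; employment 90 ≥ 12 mo → qualifies.
Product B: score 707 ≥ 660; DTI 34.7% ≤ 43%; LTV 72% ≤ 97% → qualifies.
Product C: score 707 ≥ 600; DTI 34.7% ≤ 43%; LTV 72% ≤ 110%; reserves 5.5 ≥ 4 mo → qualifies.
Qualifying: Product A, Product B, Product C. Lowest rate is 10.71% → Product C.

Product C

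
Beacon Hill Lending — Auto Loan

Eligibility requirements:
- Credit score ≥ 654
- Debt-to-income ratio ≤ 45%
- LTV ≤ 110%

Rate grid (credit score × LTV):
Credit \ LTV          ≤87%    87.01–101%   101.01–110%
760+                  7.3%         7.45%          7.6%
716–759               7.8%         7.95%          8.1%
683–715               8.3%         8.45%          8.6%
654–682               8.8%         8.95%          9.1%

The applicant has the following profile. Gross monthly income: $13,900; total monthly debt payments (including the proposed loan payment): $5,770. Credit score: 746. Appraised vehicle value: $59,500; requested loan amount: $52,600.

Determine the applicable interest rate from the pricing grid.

7.95%

Credit score 746 ≥ 654; Debt-to-income = 5,770/13,900 = 41.5% — meets 45% limit
LTV = 52,600/59,500 = 88.4% ≤ 110%
Row: 746 falls in 716–759. Column: 88.4% falls in 87.01–101%. Rate = 7.95%.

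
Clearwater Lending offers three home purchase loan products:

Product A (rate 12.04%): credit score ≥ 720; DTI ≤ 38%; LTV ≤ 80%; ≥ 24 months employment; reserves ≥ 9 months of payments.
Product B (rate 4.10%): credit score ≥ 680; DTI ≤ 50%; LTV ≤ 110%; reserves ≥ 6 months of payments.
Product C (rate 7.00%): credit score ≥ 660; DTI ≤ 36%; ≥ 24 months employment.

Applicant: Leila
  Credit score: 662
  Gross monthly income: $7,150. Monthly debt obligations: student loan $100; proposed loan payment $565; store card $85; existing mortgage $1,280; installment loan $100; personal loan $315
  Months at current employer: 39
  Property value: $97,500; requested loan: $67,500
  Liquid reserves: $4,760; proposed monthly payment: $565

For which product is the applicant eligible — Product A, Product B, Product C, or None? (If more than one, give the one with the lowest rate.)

Product C

Total debts = (100 + 565 + 85 + 1,280 + 100 + 315) = 2,445; DTI = 2,445/7,150 = 34.2%.
LTV = 67,500/97,500 = 69.2%.
Reserves = 4,760/565 = 8.4 months.
Product A: score 662 < 720; DTI 34.2% ≤ 38%; LTV 69.2% ≤ 80%; employment 39 ≥ 24 mo; reserves 8.4 < 9 mo → does not qualify.
Product B: score 662 < 680; DTI 34.2% ≤ 50%; LTV 69.2% ≤ 110%; reserves 8.4 ≥ 6 mo → does not qualify.
Product C: score 662 ≥ 660; DTI 34.2% ≤ 36%; employment 39 ≥ 24 mo → qualifies.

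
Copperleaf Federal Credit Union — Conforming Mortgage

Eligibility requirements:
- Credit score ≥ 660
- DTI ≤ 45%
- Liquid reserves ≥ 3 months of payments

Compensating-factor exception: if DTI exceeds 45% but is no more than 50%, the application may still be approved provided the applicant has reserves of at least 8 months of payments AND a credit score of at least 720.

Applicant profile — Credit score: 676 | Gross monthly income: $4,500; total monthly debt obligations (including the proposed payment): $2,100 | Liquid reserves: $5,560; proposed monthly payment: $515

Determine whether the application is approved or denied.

Denied

Credit score 676 ≥ 660 (meets base)
DTI = 2,100/4,500 = 46.7% > 45% — standard DTI limit exceeded.
Reserves = 5,560/515 = 10.8 months ≥ 3
46.7% falls in the override range (45%–50%), so the compensating-factor test applies.
Reserves 10.8 ≥ 8 months; credit score 676 < 720.
Override conditions not both satisfied; exception does not apply.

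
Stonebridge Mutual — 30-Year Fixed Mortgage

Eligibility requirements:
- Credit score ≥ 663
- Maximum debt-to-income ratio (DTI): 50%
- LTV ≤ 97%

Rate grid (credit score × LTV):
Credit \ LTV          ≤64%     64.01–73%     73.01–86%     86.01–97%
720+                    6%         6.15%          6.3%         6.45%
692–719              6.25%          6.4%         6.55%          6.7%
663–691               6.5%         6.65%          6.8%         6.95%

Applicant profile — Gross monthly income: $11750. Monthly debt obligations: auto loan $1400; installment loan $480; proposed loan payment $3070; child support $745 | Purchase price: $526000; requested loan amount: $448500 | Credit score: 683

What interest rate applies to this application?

Credit score 683 ≥ 663; Total monthly debts = (1,400 + 480 + 3,070 + 745) = 5,695. Debt-to-income = 5,695/11,750 = 48.5% — meets 50% limit
LTV: 448,500 ÷ 526,000 = 85.3%, within 97% cap
Score 683 is in the 663–691 band; LTV 85.3% is in the 73.01–86% band → 6.8%.

6.8%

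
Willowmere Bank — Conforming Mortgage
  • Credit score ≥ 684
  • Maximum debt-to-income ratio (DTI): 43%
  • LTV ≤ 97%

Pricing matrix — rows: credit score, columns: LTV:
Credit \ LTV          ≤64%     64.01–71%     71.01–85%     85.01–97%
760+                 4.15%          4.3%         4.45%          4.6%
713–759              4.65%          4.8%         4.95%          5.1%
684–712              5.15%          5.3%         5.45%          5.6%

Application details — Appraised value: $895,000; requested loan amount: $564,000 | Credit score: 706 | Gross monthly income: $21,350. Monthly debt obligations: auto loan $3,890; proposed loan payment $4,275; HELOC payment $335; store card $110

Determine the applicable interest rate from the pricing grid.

Credit score 706 ≥ 684; Total monthly debts = (3,890 + 4,275 + 335 + 110) = 8,610. Debt-to-income = 8,610/21,350 = 40.3% — meets 43% limit
LTV: 564,000 ÷ 895,000 = 63%, within 97% cap
Credit 706 → row 684–712; LTV 63% → column ≤64%. Grid cell → 5.15%.

5.15%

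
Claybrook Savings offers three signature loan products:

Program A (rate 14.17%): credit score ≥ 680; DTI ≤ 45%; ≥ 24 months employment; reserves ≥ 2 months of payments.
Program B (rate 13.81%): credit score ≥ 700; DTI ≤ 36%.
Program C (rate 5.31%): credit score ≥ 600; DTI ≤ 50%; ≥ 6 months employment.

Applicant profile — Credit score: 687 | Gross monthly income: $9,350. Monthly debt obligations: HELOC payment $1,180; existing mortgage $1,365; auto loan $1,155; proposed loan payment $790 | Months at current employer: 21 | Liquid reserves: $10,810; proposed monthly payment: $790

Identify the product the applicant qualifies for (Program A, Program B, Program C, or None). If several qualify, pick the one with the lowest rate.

Program C

Total debts = (1,180 + 1,365 + 1,155 + 790) = 4,490; DTI = 4,490/9,350 = 48%.
Reserves = 10,810/790 = 13.7 months.
Program A: score 687 ≥ 680; DTI 48% > 45%; employment 21 < 24 mo; reserves 13.7 ≥ 2 mo → does not qualify.
Program B: score 687 < 700; DTI 48% > 36% → does not qualify.
Program C: score 687 ≥ 600; DTI 48% ≤ 50%; employment 21 ≥ 6 mo → qualifies.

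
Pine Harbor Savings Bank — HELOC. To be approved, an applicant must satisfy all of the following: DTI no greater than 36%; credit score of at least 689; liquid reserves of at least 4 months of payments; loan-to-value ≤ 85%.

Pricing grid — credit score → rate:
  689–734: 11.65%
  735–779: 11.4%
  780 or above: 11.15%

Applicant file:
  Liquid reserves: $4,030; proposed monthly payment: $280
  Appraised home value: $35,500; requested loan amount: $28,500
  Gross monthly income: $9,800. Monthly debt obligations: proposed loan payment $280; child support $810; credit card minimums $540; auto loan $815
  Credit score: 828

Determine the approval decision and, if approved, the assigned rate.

Credit score 828 ≥ 689 (meets minimum)
Reserves = 4,030/280 = 14.4 months ≥ 4
Total monthly debts = (280 + 810 + 540 + 815) = 2,445. Debt-to-income = 2,445/9,800 = 24.9% — meets 36% limit
LTV = 28,500/35,500 = 80.3% ≤ 85%
All requirements met. Score 828 falls in the 780 or above tier → 11.15%.

Approved at 11.15%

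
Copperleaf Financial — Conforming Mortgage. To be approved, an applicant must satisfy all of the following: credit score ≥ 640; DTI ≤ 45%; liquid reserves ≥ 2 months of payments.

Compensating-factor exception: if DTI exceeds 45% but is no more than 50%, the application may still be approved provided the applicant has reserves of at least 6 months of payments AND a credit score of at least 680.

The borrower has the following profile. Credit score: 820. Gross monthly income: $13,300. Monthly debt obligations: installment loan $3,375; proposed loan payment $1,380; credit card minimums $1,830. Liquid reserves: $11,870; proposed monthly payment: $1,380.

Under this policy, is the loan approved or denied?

Credit score 820 ≥ 640 (meets base)
Total debts = (3,375 + 1,380 + 1,830) = 6,585. DTI = 6,585/13,300 = 49.5% > 45% — standard DTI limit exceeded.
Liquid reserves cover 11,870/1,380 = 8.6 months — ≥ 2 required
49.5% falls in the override range (45%–50%), so the compensating-factor test applies.
Reserves 8.6 ≥ 6 months; credit score 820 ≥ 680.
Both override conditions satisfied; DTI exception granted.

Approved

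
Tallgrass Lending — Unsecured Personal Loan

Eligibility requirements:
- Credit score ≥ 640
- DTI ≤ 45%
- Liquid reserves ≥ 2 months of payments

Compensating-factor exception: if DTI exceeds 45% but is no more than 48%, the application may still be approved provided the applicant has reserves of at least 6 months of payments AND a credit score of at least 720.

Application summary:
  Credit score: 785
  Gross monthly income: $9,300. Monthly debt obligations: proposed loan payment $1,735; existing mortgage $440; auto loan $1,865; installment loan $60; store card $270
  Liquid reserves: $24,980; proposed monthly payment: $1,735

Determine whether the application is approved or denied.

Credit score 785 ≥ 640 (meets base)
Total debts = (1,735 + 440 + 1,865 + 60 + 270) = 4,370. DTI = 4,370/9,300 = 47% > 45% — standard DTI limit exceeded.
Reserves: 24,980 ÷ 1,735 = 14.4 months (meets 2-month minimum)
DTI 47% is within the 45%–48% exception band; checking compensating factors.
Override check — reserves: 14.4 mo (ok); score: 785 (ok).
Both compensating conditions met → exception applies.

Approved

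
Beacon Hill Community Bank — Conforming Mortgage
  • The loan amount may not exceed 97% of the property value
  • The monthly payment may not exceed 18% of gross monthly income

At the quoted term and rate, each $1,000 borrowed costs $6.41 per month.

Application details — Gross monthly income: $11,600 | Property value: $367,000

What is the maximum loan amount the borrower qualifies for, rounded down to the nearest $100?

$325,700

Payment cap: 18% × $11,600 = $2,088/month.
At $6.41 per $1,000, that supports 2,088/6.41 × 1,000 ≈ $325,741 → $325,700.
LTV cap: 97% × $367,000 = $355,990 → $355,900.
Binding constraint: payment-to-income.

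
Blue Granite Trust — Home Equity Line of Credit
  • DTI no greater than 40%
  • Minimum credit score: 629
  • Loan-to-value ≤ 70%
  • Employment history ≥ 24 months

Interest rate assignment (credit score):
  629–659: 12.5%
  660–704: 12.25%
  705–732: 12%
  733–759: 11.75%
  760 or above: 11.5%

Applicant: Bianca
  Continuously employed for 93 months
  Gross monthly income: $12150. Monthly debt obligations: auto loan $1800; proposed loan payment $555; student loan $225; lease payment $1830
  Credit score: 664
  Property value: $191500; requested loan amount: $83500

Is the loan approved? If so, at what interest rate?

Approved at 12.25%

Credit score 664 ≥ 629 (meets minimum)
Total monthly debts = (1,800 + 555 + 225 + 1,830) = 4,410. Debt-to-income = 4,410/12,150 = 36.3% — meets 40% limit
LTV = 83,500/191,500 = 43.6% ≤ 70%
Employment 93 ≥ 24 months
All requirements met. Score 664 falls in the 660–704 tier → 12.25%.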